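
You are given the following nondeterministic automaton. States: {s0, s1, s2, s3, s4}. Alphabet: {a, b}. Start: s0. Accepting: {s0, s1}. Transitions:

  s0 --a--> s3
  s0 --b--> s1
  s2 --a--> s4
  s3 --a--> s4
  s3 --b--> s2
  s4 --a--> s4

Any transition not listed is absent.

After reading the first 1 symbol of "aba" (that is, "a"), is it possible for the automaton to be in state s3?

Start in {s0}.
Read 'a': s0→{s3}; now {s3}.
State s3 is in {s3}.

Yes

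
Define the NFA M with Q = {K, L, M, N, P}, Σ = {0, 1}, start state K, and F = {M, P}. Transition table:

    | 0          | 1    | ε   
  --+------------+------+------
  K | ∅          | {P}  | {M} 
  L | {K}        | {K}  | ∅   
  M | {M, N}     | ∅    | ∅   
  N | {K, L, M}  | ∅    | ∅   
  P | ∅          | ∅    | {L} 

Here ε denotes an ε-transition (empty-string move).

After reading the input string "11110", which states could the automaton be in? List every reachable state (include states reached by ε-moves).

Start: ε-closure({K}) = {K, M}.
Read '1': {K, M} → {L, P}.
Read '1': {L, P} → {K, M}.
Read '1': {K, M} → {L, P}.
Read '1': {L, P} → {K, M}.
Read '0': {K, M} → {M, N}.

{M, N}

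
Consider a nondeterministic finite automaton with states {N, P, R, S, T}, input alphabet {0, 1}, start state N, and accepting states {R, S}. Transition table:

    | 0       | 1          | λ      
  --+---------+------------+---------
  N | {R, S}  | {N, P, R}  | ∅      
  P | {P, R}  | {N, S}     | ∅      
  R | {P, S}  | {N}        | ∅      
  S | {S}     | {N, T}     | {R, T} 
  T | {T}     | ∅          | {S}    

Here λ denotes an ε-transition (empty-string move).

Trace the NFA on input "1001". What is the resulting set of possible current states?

Start in {N}.
Read '1': {N} → {N, P, R}.
Read '0': {N, P, R} → {P, R, S, T}.
Read '0': {P, R, S, T} → {P, R, S, T}.
Read '1': {P, R, S, T} → {N, R, S, T}.

{N, R, S, T}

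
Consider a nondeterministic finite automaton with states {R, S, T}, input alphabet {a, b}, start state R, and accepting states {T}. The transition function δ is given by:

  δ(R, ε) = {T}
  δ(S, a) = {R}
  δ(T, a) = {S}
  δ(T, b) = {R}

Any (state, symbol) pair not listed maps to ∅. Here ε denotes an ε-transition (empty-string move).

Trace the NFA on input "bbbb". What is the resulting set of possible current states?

{R, T}

Start: ε-closure({R}) = {R, T}.
Read 'b': {R, T} → {R, T}.
Read 'b': {R, T} → {R, T}.
Read 'b': {R, T} → {R, T}.
Read 'b': {R, T} → {R, T}.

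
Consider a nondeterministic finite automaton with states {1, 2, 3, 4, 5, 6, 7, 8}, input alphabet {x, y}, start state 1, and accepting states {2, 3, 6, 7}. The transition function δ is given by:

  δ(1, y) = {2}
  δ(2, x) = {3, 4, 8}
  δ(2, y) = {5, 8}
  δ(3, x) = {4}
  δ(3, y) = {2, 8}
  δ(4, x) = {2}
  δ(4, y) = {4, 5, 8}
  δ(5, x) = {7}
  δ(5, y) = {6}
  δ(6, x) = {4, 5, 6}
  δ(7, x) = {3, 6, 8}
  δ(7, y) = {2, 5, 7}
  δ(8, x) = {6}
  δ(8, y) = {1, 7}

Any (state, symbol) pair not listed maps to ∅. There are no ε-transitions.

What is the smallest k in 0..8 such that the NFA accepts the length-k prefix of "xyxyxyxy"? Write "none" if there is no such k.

none

Start in {1}.
Read 'x': {1} → ∅.
The set is empty and remains empty for the remaining 7 symbols.
No reachable set along the way intersects F.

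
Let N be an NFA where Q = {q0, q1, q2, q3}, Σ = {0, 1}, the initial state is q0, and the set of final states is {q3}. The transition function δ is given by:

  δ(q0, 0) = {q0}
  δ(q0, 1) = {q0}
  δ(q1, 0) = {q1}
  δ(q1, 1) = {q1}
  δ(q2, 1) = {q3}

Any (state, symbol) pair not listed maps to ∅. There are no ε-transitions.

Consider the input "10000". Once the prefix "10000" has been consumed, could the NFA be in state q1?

No

Start in {q0}.
Read '1': q0→{q0}; now {q0}.
Read '0': q0→{q0}; now {q0}.
Read '0': q0→{q0}; now {q0}.
Read '0': q0→{q0}; now {q0}.
Read '0': q0→{q0}; now {q0}.
State q1 is not in {q0}.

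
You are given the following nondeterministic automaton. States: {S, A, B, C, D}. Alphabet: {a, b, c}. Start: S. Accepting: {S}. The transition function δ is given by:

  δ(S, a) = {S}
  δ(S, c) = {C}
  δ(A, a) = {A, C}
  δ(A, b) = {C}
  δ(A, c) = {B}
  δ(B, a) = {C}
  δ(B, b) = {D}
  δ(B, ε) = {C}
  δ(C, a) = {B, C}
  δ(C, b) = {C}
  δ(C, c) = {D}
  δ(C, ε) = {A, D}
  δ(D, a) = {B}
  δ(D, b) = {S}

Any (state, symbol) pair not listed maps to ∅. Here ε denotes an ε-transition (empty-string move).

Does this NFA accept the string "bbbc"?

No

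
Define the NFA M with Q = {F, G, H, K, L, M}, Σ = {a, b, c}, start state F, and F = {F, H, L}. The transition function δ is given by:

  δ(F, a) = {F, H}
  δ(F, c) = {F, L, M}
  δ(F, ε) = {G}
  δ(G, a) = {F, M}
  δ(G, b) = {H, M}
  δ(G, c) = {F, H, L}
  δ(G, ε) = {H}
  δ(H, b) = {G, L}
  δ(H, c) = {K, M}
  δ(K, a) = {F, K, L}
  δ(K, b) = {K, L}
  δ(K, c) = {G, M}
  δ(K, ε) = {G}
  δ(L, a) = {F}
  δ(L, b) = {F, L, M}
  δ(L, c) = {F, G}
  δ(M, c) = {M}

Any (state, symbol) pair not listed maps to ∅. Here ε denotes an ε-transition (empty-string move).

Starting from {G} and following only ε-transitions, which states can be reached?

{G, H}

Begin with {G}.
ε-move G → H; add H.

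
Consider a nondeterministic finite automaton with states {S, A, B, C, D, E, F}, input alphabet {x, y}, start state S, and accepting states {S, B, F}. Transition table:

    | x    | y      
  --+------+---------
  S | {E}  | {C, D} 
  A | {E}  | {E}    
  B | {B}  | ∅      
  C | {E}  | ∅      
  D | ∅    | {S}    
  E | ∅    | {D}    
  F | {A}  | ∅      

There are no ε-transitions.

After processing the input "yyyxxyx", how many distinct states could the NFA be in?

Start in {S}.
Read 'y': S→{C, D}; now {C, D}.
Read 'y': C→∅, D→{S}; now {S}.
Read 'y': S→{C, D}; now {C, D}.
Read 'x': C→{E}, D→∅; now {E}.
Read 'x': E→∅; now ∅.
The set is empty and remains empty for the remaining 2 symbols.
That set has 0 states.

0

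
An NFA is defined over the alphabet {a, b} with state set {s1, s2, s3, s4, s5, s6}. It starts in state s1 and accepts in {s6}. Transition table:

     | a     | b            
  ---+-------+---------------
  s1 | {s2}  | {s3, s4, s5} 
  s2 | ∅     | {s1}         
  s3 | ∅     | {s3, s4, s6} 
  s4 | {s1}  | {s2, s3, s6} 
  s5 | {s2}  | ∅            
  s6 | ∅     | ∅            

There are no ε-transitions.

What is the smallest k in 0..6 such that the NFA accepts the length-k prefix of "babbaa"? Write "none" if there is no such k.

Start in {s1}.
Read 'b': {s1} → {s3, s4, s5}.
Read 'a': {s3, s4, s5} → {s1, s2}.
Read 'b': {s1, s2} → {s1, s3, s4, s5}.
Read 'b': {s1, s3, s4, s5} → {s2, s3, s4, s5, s6}.
None of the earlier sets intersect F, but {s2, s3, s4, s5, s6} does.

4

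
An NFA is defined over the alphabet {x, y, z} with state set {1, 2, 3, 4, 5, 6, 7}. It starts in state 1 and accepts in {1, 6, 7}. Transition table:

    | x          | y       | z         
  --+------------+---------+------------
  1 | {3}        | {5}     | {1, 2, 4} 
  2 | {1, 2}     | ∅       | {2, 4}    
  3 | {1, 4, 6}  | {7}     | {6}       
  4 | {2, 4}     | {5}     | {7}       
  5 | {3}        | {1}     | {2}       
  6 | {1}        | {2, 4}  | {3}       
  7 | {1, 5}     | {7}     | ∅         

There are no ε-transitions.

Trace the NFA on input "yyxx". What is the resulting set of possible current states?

Start in {1}.
Read 'y': 1→{5}; now {5}.
Read 'y': 5→{1}; now {1}.
Read 'x': 1→{3}; now {3}.
Read 'x': 3→{1, 4, 6}; now {1, 4, 6}.

{1, 4, 6}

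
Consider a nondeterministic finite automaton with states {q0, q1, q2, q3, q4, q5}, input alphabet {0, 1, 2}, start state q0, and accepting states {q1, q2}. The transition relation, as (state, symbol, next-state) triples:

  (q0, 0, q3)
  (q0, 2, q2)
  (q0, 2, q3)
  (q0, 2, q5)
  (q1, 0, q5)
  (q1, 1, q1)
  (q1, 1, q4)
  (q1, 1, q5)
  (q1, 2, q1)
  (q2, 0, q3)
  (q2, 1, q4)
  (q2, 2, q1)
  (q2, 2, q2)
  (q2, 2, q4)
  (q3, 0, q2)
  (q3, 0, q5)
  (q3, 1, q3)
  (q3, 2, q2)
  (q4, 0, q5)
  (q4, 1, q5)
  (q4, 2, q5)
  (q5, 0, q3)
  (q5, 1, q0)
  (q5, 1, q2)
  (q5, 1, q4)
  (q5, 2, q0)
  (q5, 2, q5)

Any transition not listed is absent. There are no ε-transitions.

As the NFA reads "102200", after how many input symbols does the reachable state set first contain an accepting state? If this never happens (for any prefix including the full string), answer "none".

Start in {q0}.
Read '1': q0→∅; now ∅.
The set is empty and remains empty for the remaining 5 symbols.
No reachable set along the way intersects F.

none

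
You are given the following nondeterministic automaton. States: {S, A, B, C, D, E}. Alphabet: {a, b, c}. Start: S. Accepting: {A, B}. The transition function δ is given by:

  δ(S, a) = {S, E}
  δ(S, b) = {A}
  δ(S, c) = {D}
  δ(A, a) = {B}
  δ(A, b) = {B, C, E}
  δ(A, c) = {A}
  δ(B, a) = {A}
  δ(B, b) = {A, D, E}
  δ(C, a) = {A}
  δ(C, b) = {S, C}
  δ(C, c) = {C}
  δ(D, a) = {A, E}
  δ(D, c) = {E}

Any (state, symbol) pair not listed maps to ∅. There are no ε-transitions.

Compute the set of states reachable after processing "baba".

{A, B, E}

Start in {S}.
Read 'b': {S} → {A}.
Read 'a': {A} → {B}.
Read 'b': {B} → {A, D, E}.
Read 'a': {A, D, E} → {A, B, E}.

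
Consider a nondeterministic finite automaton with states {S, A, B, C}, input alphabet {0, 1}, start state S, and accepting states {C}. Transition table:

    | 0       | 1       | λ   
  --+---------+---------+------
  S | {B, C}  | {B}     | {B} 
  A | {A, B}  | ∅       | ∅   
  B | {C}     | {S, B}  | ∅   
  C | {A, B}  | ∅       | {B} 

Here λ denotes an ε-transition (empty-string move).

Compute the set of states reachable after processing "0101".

{S, B}

Start: ε-closure({S}) = {S, B}.
Read '0': {S, B} → {B, C}.
Read '1': {B, C} → {S, B}.
Read '0': {S, B} → {B, C}.
Read '1': {B, C} → {S, B}.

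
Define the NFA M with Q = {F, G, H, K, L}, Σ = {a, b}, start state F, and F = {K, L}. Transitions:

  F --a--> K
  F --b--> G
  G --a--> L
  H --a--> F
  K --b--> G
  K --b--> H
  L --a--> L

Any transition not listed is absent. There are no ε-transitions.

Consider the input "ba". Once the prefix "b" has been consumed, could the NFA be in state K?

No

Start in {F}.
Read 'b': {F} → {G}.
State K is not in {G}.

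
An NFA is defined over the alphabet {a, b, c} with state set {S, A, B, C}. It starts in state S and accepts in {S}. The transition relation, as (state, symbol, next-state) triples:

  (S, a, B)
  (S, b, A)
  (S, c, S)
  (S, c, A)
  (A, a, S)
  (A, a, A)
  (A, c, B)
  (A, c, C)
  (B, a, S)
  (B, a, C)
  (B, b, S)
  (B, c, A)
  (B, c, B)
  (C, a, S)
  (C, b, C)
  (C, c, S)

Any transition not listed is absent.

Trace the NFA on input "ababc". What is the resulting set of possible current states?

{S, A}

Start in {S}.
Read 'a': S→{B}; now {B}.
Read 'b': B→{S}; now {S}.
Read 'a': S→{B}; now {B}.
Read 'b': B→{S}; now {S}.
Read 'c': S→{S, A}; now {S, A}.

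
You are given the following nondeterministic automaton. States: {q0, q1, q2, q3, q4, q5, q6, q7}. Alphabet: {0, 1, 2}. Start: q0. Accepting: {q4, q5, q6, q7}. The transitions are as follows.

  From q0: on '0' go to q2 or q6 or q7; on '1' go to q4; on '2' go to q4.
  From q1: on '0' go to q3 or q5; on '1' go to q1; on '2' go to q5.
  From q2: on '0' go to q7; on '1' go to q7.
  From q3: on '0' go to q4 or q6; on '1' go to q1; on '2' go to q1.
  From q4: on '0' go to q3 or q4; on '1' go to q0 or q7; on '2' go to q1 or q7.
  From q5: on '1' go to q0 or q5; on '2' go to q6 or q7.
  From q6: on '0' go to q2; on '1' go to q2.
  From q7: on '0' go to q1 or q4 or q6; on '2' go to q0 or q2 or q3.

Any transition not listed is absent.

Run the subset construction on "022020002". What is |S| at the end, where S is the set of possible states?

6

Start in {q0}.
Read '0': {q0} → {q2, q6, q7}.
Read '2': {q2, q6, q7} → {q0, q2, q3}.
Read '2': {q0, q2, q3} → {q1, q4}.
Read '0': {q1, q4} → {q3, q4, q5}.
Read '2': {q3, q4, q5} → {q1, q6, q7}.
Read '0': {q1, q6, q7} → {q1, q2, q3, q4, q5, q6}.
Read '0': {q1, q2, q3, q4, q5, q6} → {q2, q3, q4, q5, q6, q7}.
Read '0': {q2, q3, q4, q5, q6, q7} → {q1, q2, q3, q4, q6, q7}.
Read '2': {q1, q2, q3, q4, q6, q7} → {q0, q1, q2, q3, q5, q7}.
That set has 6 states.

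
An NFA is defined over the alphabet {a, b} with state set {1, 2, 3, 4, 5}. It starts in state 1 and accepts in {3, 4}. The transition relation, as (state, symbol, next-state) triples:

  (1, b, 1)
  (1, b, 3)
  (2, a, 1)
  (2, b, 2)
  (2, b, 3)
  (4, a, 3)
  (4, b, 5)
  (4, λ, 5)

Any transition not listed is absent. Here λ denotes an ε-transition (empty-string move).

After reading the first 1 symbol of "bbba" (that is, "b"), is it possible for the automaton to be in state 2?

No

Start in {1}.
Read 'b': 1→{1, 3}; now {1, 3}.
State 2 is not in {1, 3}.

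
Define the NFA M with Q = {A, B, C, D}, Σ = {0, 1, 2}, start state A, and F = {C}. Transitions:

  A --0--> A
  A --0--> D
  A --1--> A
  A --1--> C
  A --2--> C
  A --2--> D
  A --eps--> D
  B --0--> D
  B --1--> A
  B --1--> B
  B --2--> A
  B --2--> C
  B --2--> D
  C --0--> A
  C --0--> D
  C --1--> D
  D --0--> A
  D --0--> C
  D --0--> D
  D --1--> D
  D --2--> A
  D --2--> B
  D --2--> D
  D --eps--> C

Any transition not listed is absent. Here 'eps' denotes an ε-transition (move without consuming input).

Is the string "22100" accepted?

Yes

Start: ε-closure({A}) = {A, C, D}.
Read '2': {A, C, D} → {A, B, C, D}.
Read '2': {A, B, C, D} → {A, B, C, D}.
Read '1': {A, B, C, D} → {A, B, C, D}.
Read '0': {A, B, C, D} → {A, C, D}.
Read '0': {A, C, D} → {A, C, D}.
The final set {A, C, D} contains the accepting state C.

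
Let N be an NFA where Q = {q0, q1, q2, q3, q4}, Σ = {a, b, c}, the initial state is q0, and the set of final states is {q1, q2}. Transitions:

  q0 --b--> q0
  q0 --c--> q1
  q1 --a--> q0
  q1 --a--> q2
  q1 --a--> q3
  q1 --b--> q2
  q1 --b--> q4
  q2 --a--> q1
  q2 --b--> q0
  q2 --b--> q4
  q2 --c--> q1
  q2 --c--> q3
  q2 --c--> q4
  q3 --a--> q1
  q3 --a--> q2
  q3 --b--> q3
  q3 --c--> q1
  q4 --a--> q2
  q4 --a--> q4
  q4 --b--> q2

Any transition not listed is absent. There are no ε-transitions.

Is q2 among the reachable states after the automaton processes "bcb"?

Start in {q0}.
Read 'b': {q0} → {q0}.
Read 'c': {q0} → {q1}.
Read 'b': {q1} → {q2, q4}.
State q2 is in {q2, q4}.

Yes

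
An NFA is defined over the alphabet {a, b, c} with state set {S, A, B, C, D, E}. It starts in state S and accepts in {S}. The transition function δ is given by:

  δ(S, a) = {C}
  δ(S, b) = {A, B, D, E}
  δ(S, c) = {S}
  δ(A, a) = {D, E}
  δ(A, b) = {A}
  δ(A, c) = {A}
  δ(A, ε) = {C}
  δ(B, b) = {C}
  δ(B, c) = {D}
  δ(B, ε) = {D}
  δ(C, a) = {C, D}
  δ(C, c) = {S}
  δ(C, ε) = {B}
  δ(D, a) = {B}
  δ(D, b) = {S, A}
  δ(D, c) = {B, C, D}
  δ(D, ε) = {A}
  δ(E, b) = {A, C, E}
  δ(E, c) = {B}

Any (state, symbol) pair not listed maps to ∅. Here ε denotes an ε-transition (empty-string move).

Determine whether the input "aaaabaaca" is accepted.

No

Start in {S}.
Read 'a': {S} → {A, B, C, D}.
Read 'a': {A, B, C, D} → {A, B, C, D, E}.
Read 'a': {A, B, C, D, E} → {A, B, C, D, E}.
Read 'a': {A, B, C, D, E} → {A, B, C, D, E}.
Read 'b': {A, B, C, D, E} → {S, A, B, C, D, E}.
Read 'a': {S, A, B, C, D, E} → {A, B, C, D, E}.
Read 'a': {A, B, C, D, E} → {A, B, C, D, E}.
Read 'c': {A, B, C, D, E} → {S, A, B, C, D}.
Read 'a': {S, A, B, C, D} → {A, B, C, D, E}.
The final set {A, B, C, D, E} contains no accepting state.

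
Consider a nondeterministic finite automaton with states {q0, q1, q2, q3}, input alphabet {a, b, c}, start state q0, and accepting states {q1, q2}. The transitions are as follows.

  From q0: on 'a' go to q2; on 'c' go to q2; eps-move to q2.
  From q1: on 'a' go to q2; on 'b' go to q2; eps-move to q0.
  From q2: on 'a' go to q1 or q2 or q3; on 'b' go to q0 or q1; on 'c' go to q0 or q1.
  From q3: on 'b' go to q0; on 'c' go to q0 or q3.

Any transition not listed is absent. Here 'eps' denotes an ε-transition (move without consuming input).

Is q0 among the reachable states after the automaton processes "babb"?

Start: ε-closure({q0}) = {q0, q2}.
Read 'b': {q0, q2} → {q0, q1, q2}.
Read 'a': {q0, q1, q2} → {q0, q1, q2, q3}.
Read 'b': {q0, q1, q2, q3} → {q0, q1, q2}.
Read 'b': {q0, q1, q2} → {q0, q1, q2}.
State q0 is in {q0, q1, q2}.

Yes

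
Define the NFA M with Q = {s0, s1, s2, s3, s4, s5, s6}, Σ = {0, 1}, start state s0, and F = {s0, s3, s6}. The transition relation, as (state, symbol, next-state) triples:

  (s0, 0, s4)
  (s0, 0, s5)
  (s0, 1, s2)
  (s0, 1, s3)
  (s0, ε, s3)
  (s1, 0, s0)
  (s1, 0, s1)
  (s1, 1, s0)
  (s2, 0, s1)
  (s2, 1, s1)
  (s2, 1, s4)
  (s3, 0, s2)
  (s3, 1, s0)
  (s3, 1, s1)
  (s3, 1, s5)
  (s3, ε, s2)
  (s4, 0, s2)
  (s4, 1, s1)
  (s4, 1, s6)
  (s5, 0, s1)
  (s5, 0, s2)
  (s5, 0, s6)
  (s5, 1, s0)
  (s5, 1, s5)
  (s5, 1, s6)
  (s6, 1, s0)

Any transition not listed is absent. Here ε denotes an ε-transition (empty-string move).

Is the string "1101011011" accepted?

Yes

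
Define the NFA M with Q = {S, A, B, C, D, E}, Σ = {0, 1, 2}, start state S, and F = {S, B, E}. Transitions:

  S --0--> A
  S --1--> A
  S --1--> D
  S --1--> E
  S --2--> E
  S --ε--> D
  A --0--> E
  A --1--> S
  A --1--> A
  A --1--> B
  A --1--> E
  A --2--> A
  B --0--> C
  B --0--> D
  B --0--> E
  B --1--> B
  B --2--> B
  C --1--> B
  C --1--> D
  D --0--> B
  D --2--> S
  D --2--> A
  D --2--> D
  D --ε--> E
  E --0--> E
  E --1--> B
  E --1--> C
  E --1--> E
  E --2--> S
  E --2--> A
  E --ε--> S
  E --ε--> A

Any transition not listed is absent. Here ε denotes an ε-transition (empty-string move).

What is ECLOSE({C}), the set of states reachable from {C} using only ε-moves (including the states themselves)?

{C}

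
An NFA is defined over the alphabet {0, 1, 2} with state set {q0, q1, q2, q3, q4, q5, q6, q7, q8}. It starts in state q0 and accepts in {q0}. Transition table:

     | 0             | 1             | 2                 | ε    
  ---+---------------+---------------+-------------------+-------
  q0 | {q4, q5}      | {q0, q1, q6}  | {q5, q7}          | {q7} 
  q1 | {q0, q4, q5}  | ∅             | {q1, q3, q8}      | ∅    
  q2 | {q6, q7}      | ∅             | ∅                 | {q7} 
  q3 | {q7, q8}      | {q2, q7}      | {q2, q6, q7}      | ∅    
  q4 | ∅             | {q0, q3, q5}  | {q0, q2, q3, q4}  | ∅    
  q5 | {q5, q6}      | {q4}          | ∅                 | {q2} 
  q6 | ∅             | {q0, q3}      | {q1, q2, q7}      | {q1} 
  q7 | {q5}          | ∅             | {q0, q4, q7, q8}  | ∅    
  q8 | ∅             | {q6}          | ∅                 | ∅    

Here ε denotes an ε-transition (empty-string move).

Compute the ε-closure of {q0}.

Begin with {q0}.
ε-move q0 → q7; add q7.

{q0, q7}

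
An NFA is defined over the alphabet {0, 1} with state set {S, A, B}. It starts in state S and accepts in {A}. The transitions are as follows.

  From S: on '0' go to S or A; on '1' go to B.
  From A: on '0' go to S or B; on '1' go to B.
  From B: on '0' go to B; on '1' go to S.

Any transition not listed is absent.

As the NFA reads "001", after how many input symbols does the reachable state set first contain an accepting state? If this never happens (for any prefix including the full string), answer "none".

Start in {S}.
Read '0': {S} → {S, A}.
None of the earlier sets intersect F, but {S, A} does.

1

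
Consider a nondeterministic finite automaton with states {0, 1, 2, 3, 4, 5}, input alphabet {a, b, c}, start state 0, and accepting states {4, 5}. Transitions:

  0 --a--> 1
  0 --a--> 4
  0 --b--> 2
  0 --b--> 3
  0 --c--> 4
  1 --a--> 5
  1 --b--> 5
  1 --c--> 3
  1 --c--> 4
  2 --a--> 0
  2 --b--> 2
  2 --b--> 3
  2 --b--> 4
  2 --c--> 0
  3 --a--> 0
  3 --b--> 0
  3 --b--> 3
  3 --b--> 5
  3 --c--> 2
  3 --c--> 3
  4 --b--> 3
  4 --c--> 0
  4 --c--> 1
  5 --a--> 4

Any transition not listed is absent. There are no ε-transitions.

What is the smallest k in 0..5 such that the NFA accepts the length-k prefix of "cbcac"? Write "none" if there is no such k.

Start in {0}.
Read 'c': 0→{4}; now {4}.
None of the earlier sets intersect F, but {4} does.

1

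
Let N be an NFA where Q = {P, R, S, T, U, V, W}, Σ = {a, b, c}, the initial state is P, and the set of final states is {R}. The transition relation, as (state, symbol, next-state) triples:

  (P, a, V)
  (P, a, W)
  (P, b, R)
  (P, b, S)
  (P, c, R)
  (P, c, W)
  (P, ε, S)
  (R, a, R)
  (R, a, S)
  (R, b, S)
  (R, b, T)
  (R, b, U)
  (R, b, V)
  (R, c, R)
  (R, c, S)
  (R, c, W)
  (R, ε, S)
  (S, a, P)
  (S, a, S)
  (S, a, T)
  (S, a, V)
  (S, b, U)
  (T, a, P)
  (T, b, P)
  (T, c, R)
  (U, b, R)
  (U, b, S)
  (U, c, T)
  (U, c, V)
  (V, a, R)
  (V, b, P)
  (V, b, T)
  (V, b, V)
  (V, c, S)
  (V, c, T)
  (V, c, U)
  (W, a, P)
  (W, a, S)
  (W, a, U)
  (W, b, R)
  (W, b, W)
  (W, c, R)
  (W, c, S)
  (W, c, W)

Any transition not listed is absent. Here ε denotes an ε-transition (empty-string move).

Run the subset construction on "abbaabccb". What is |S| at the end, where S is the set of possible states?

Start: ε-closure({P}) = {P, S}.
Read 'a': P→{V, W}, S→{P, S, T, V}; now {P, S, T, V, W}.
Read 'b': P→{R, S}, S→{U}, T→{P}, V→{P, T, V}, W→{R, W}; now {P, R, S, T, U, V, W}.
Read 'b': P→{R, S}, R→{S, T, U, V}, S→{U}, T→{P}, U→{R, S}, V→{P, T, V}, W→{R, W}; now {P, R, S, T, U, V, W}.
Read 'a': P→{V, W}, R→{R, S}, S→{P, S, T, V}, T→{P}, U→∅, V→{R}, W→{P, S, U}; now {P, R, S, T, U, V, W}.
Read 'a': P→{V, W}, R→{R, S}, S→{P, S, T, V}, T→{P}, U→∅, V→{R}, W→{P, S, U}; now {P, R, S, T, U, V, W}.
Read 'b': P→{R, S}, R→{S, T, U, V}, S→{U}, T→{P}, U→{R, S}, V→{P, T, V}, W→{R, W}; now {P, R, S, T, U, V, W}.
Read 'c': P→{R, W}, R→{R, S, W}, S→∅, T→{R}, U→{T, V}, V→{S, T, U}, W→{R, S, W}; now {R, S, T, U, V, W}.
Read 'c': R→{R, S, W}, S→∅, T→{R}, U→{T, V}, V→{S, T, U}, W→{R, S, W}; now {R, S, T, U, V, W}.
Read 'b': R→{S, T, U, V}, S→{U}, T→{P}, U→{R, S}, V→{P, T, V}, W→{R, W}; now {P, R, S, T, U, V, W}.
That set has 7 states.

7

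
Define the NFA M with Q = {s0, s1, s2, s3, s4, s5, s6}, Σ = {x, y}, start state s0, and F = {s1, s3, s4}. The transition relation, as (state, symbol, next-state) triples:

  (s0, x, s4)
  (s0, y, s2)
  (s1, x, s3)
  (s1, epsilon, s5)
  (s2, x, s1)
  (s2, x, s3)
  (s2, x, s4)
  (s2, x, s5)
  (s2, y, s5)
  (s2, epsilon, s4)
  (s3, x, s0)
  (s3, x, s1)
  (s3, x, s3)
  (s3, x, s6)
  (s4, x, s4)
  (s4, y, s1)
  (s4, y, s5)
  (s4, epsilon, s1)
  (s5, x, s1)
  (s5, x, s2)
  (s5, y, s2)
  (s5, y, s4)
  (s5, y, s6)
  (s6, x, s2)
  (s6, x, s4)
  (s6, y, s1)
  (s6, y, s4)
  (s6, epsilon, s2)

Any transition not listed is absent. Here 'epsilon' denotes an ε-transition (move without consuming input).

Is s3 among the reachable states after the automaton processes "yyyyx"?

Yes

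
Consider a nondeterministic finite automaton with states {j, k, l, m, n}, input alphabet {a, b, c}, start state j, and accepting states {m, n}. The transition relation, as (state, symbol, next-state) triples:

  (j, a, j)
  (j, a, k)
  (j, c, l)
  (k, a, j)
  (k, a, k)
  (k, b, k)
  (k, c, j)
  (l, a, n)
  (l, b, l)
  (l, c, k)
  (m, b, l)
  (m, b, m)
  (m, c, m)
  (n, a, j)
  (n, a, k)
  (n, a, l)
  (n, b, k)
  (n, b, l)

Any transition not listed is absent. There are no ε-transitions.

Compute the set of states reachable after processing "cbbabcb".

{k}

Start in {j}.
Read 'c': j→{l}; now {l}.
Read 'b': l→{l}; now {l}.
Read 'b': l→{l}; now {l}.
Read 'a': l→{n}; now {n}.
Read 'b': n→{k, l}; now {k, l}.
Read 'c': k→{j}, l→{k}; now {j, k}.
Read 'b': j→∅, k→{k}; now {k}.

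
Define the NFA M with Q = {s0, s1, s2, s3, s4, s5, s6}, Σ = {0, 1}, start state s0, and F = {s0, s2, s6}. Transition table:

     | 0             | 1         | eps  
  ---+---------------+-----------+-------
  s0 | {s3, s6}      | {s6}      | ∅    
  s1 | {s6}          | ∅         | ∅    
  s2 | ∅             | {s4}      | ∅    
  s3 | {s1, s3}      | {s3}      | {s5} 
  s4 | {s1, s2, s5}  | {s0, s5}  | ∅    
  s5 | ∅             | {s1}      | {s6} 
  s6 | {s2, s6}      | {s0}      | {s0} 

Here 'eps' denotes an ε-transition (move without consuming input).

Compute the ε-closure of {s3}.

Begin with {s3}.
ε-move s3 → s5; add s5.
ε-move s5 → s6; add s6.
ε-move s6 → s0; add s0.

{s0, s3, s5, s6}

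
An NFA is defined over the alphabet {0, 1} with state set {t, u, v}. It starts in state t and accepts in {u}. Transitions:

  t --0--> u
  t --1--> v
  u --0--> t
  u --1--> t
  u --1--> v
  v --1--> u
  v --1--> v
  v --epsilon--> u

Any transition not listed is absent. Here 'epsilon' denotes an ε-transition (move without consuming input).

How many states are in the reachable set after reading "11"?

Start in {t}.
Read '1': {t} → {u, v}.
Read '1': {u, v} → {t, u, v}.
That set has 3 states.

3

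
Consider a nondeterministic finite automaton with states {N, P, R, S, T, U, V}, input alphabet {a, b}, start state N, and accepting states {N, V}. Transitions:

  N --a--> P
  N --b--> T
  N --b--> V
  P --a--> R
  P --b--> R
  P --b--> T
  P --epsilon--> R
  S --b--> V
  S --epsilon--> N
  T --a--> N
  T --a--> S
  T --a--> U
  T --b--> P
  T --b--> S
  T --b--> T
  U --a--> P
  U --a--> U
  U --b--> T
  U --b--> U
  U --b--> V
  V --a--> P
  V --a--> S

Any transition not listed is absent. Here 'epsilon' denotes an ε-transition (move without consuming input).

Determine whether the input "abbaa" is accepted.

Start in {N}.
Read 'a': N→{P}; union {P}; ε-closure = {P, R}.
Read 'b': P→{R, T}, R→∅; now {R, T}.
Read 'b': R→∅, T→{P, S, T}; union {P, S, T}; ε-closure = {N, P, R, S, T}.
Read 'a': N→{P}, P→{R}, R→∅, S→∅, T→{N, S, U}; now {N, P, R, S, U}.
Read 'a': N→{P}, P→{R}, R→∅, S→∅, U→{P, U}; now {P, R, U}.
The final set {P, R, U} contains no accepting state.

No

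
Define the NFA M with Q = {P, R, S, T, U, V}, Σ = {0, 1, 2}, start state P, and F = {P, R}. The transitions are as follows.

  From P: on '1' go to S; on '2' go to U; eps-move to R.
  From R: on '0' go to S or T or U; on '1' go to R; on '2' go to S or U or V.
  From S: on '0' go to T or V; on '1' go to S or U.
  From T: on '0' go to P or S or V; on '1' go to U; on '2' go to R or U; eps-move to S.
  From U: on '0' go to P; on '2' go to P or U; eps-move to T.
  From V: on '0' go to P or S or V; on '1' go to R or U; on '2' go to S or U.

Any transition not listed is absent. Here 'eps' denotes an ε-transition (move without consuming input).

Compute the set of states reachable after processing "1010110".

{P, R, S, T, U, V}

Start: ε-closure({P}) = {P, R}.
Read '1': {P, R} → {R, S}.
Read '0': {R, S} → {S, T, U, V}.
Read '1': {S, T, U, V} → {R, S, T, U}.
Read '0': {R, S, T, U} → {P, R, S, T, U, V}.
Read '1': {P, R, S, T, U, V} → {R, S, T, U}.
Read '1': {R, S, T, U} → {R, S, T, U}.
Read '0': {R, S, T, U} → {P, R, S, T, U, V}.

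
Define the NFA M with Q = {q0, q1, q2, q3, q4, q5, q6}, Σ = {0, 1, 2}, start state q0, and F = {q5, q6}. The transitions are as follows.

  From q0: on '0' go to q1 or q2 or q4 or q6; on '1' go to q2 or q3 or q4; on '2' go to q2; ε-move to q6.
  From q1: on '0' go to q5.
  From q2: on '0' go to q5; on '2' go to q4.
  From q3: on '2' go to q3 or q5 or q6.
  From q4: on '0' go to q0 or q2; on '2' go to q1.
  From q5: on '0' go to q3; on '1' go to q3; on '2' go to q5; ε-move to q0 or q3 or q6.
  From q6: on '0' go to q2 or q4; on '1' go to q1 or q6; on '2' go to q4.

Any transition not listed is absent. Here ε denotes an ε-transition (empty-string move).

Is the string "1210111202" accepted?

No

Start: ε-closure({q0}) = {q0, q6}.
Read '1': q0→{q2, q3, q4}, q6→{q1, q6}; now {q1, q2, q3, q4, q6}.
Read '2': q1→∅, q2→{q4}, q3→{q3, q5, q6}, q4→{q1}, q6→{q4}; union {q1, q3, q4, q5, q6}; ε-closure = {q0, q1, q3, q4, q5, q6}.
Read '1': q0→{q2, q3, q4}, q1→∅, q3→∅, q4→∅, q5→{q3}, q6→{q1, q6}; now {q1, q2, q3, q4, q6}.
Read '0': q1→{q5}, q2→{q5}, q3→∅, q4→{q0, q2}, q6→{q2, q4}; union {q0, q2, q4, q5}; ε-closure = {q0, q2, q3, q4, q5, q6}.
Read '1': q0→{q2, q3, q4}, q2→∅, q3→∅, q4→∅, q5→{q3}, q6→{q1, q6}; now {q1, q2, q3, q4, q6}.
Read '1': q1→∅, q2→∅, q3→∅, q4→∅, q6→{q1, q6}; now {q1, q6}.
Read '1': q1→∅, q6→{q1, q6}; now {q1, q6}.
Read '2': q1→∅, q6→{q4}; now {q4}.
Read '0': q4→{q0, q2}; union {q0, q2}; ε-closure = {q0, q2, q6}.
Read '2': q0→{q2}, q2→{q4}, q6→{q4}; now {q2, q4}.
The final set {q2, q4} contains no accepting state.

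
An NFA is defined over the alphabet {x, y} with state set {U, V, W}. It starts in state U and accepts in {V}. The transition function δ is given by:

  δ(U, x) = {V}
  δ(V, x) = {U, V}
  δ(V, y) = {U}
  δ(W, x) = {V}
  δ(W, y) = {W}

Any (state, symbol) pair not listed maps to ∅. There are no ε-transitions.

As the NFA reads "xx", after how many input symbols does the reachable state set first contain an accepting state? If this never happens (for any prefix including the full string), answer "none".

Start in {U}.
Read 'x': {U} → {V}.
None of the earlier sets intersect F, but {V} does.

1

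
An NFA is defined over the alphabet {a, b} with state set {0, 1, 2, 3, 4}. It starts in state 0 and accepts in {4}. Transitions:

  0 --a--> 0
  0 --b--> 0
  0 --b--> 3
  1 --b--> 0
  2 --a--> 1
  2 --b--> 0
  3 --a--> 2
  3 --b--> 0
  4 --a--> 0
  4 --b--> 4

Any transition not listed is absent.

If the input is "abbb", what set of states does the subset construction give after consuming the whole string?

{0, 3}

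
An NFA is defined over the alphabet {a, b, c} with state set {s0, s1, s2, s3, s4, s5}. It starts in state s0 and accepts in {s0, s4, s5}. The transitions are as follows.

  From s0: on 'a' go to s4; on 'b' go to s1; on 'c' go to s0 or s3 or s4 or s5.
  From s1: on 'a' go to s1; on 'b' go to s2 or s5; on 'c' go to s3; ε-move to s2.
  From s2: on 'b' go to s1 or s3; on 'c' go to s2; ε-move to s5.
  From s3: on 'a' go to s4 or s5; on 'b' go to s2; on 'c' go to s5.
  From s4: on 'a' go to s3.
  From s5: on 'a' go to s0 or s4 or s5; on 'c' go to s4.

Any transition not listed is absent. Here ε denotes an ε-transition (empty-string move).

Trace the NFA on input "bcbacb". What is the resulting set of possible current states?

Start in {s0}.
Read 'b': {s0} → {s1, s2, s5}.
Read 'c': {s1, s2, s5} → {s2, s3, s4, s5}.
Read 'b': {s2, s3, s4, s5} → {s1, s2, s3, s5}.
Read 'a': {s1, s2, s3, s5} → {s0, s1, s2, s4, s5}.
Read 'c': {s0, s1, s2, s4, s5} → {s0, s2, s3, s4, s5}.
Read 'b': {s0, s2, s3, s4, s5} → {s1, s2, s3, s5}.

{s1, s2, s3, s5}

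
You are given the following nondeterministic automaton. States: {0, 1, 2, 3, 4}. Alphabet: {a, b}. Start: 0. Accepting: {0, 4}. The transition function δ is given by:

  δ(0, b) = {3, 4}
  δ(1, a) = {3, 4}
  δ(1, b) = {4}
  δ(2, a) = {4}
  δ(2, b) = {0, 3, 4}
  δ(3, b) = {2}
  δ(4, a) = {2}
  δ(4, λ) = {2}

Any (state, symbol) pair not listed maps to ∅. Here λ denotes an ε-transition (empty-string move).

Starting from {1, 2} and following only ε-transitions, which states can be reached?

{1, 2}

Begin with {1, 2}.
No ε-moves leave this set, so the closure equals the set itself.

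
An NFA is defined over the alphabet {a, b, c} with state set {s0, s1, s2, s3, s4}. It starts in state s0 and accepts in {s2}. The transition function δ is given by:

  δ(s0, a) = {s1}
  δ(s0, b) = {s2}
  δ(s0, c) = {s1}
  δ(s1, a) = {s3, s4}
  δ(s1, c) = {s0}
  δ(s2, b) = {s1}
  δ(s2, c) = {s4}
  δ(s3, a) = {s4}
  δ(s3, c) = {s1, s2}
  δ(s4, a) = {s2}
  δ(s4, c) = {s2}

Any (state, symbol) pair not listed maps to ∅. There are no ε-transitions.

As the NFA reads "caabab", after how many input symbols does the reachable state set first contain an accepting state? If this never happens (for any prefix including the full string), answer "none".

Start in {s0}.
Read 'c': s0→{s1}; now {s1}.
Read 'a': s1→{s3, s4}; now {s3, s4}.
Read 'a': s3→{s4}, s4→{s2}; now {s2, s4}.
None of the earlier sets intersect F, but {s2, s4} does.

3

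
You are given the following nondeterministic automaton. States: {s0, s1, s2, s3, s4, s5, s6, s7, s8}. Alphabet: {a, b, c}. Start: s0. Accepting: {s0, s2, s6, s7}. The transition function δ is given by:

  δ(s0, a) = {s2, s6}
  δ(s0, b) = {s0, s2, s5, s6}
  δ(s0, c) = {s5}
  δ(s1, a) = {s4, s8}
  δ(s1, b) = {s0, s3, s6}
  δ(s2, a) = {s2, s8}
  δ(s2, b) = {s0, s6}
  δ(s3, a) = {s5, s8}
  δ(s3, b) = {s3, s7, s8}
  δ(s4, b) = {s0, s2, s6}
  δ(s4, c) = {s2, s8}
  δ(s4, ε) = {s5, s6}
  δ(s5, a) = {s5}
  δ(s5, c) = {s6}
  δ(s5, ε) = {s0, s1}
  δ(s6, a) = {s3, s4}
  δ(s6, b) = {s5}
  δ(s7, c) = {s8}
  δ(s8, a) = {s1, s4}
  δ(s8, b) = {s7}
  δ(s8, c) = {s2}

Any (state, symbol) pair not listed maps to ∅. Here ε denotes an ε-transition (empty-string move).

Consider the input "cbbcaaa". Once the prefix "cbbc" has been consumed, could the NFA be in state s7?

Start in {s0}.
Read 'c': {s0} → {s0, s1, s5}.
Read 'b': {s0, s1, s5} → {s0, s1, s2, s3, s5, s6}.
Read 'b': {s0, s1, s2, s3, s5, s6} → {s0, s1, s2, s3, s5, s6, s7, s8}.
Read 'c': {s0, s1, s2, s3, s5, s6, s7, s8} → {s0, s1, s2, s5, s6, s8}.
State s7 is not in {s0, s1, s2, s5, s6, s8}.

No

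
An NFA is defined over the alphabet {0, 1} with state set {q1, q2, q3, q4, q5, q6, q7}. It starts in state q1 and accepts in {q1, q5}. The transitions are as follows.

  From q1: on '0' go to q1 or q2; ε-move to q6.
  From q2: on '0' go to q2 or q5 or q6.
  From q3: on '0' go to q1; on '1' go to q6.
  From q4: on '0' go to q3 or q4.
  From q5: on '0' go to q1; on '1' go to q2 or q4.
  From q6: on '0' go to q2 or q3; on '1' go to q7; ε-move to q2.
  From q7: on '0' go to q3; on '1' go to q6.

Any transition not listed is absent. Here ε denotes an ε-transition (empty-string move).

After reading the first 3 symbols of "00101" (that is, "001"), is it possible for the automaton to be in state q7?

Yes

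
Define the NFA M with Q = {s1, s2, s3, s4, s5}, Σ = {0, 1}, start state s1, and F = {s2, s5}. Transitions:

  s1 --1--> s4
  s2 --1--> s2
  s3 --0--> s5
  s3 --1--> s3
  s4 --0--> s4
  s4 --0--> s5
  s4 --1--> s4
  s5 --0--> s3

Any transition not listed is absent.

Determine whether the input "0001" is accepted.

No

Start in {s1}.
Read '0': s1→∅; now ∅.
The set is empty and remains empty for the remaining 3 symbols.
The final set ∅ contains no accepting state.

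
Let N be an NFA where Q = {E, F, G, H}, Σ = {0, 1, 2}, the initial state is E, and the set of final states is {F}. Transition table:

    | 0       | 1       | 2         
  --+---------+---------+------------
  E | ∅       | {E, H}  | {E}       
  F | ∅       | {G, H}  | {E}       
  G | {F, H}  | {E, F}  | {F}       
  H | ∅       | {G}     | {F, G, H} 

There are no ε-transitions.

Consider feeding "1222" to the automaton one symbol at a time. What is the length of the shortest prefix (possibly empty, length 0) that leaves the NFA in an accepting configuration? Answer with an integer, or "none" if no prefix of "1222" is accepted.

Start in {E}.
Read '1': E→{E, H}; now {E, H}.
Read '2': E→{E}, H→{F, G, H}; now {E, F, G, H}.
None of the earlier sets intersect F, but {E, F, G, H} does.

2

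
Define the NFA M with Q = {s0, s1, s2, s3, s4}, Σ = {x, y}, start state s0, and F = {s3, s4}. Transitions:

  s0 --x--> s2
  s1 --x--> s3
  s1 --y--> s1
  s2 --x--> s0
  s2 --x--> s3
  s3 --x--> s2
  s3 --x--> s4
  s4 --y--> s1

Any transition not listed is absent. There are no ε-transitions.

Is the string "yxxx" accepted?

Start in {s0}.
Read 'y': s0→∅; now ∅.
The set is empty and remains empty for the remaining 3 symbols.
The final set ∅ contains no accepting state.

No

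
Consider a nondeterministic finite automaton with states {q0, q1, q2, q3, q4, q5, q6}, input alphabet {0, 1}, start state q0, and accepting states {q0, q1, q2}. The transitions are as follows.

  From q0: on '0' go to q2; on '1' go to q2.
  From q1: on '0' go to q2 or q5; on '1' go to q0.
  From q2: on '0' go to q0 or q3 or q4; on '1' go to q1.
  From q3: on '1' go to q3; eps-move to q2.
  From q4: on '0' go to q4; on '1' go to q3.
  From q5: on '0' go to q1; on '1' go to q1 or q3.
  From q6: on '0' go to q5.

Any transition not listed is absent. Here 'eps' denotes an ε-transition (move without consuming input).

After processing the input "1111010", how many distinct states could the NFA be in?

5

Start in {q0}.
Read '1': {q0} → {q2}.
Read '1': {q2} → {q1}.
Read '1': {q1} → {q0}.
Read '1': {q0} → {q2}.
Read '0': {q2} → {q0, q2, q3, q4}.
Read '1': {q0, q2, q3, q4} → {q1, q2, q3}.
Read '0': {q1, q2, q3} → {q0, q2, q3, q4, q5}.
That set has 5 states.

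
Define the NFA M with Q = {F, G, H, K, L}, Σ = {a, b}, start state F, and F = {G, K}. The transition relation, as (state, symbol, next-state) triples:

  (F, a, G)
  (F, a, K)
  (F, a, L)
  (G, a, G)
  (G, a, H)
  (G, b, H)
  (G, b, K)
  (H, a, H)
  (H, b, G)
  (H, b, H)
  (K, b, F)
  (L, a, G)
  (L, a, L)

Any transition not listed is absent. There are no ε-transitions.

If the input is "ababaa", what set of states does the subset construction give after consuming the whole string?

{G, H, L}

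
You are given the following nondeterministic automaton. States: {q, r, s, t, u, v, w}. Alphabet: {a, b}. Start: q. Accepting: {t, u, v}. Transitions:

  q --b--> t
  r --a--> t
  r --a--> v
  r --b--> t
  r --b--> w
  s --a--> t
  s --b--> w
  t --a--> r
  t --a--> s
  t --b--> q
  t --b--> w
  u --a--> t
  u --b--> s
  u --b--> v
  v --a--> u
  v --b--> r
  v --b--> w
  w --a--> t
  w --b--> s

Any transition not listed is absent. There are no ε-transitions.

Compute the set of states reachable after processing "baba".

{r, s, t}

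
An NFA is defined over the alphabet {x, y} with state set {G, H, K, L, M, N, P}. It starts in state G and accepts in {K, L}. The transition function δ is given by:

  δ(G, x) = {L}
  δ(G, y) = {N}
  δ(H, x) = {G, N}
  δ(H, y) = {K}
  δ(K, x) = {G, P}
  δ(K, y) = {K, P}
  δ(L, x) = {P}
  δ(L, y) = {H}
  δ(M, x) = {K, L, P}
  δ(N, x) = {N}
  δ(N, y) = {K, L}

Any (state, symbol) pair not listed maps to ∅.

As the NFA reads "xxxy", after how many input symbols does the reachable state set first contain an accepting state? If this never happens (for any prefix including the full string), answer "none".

Start in {G}.
Read 'x': {G} → {L}.
None of the earlier sets intersect F, but {L} does.

1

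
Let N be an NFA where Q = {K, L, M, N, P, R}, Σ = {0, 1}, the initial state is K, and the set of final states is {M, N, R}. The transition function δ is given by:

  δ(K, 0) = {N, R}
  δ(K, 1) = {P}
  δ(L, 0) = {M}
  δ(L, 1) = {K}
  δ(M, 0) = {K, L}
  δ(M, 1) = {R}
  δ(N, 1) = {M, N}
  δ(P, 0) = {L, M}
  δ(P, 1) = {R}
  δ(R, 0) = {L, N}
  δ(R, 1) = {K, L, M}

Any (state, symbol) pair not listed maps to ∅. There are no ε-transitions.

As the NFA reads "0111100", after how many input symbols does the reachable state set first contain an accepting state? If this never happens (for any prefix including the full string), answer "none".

Start in {K}.
Read '0': {K} → {N, R}.
None of the earlier sets intersect F, but {N, R} does.

1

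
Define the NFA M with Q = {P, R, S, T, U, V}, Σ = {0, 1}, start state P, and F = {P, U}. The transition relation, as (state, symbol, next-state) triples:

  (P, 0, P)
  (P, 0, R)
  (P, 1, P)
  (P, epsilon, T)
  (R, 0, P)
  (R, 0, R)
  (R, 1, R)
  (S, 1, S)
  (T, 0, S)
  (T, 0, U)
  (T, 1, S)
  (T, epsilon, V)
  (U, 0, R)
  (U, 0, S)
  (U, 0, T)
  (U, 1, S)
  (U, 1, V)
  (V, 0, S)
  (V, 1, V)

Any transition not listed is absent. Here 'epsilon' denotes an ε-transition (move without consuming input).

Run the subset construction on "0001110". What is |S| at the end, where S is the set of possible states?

6

Start: ε-closure({P}) = {P, T, V}.
Read '0': P→{P, R}, T→{S, U}, V→{S}; union {P, R, S, U}; ε-closure = {P, R, S, T, U, V}.
Read '0': P→{P, R}, R→{P, R}, S→∅, T→{S, U}, U→{R, S, T}, V→{S}; union {P, R, S, T, U}; ε-closure = {P, R, S, T, U, V}.
Read '0': P→{P, R}, R→{P, R}, S→∅, T→{S, U}, U→{R, S, T}, V→{S}; union {P, R, S, T, U}; ε-closure = {P, R, S, T, U, V}.
Read '1': P→{P}, R→{R}, S→{S}, T→{S}, U→{S, V}, V→{V}; union {P, R, S, V}; ε-closure = {P, R, S, T, V}.
Read '1': P→{P}, R→{R}, S→{S}, T→{S}, V→{V}; union {P, R, S, V}; ε-closure = {P, R, S, T, V}.
Read '1': P→{P}, R→{R}, S→{S}, T→{S}, V→{V}; union {P, R, S, V}; ε-closure = {P, R, S, T, V}.
Read '0': P→{P, R}, R→{P, R}, S→∅, T→{S, U}, V→{S}; union {P, R, S, U}; ε-closure = {P, R, S, T, U, V}.
That set has 6 states.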